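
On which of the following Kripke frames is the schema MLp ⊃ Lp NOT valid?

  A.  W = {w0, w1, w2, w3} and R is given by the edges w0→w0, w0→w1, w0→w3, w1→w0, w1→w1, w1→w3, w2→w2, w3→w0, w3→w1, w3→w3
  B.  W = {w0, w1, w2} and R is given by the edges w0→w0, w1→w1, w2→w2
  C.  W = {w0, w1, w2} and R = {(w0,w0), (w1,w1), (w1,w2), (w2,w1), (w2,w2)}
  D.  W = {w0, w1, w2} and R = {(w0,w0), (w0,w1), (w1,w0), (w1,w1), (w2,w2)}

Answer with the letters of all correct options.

none

The schema MLp ⊃ Lp is the dual of axiom 5; it is valid on a frame iff R is euclidean.
(A) R is euclidean (any two R-successors of the same world are R-related), so the schema is valid here.
(B) R is euclidean (any two R-successors of the same world are R-related), so the schema is valid here.
(C) R is euclidean (any two R-successors of the same world are R-related), so the schema is valid here.
(D) R is euclidean (any two R-successors of the same world are R-related), so the schema is valid here.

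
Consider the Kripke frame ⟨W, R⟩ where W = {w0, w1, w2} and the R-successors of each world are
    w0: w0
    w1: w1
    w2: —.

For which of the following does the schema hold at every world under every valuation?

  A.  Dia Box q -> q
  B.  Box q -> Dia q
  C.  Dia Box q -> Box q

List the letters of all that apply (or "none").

A, C

R is symmetric: every R-edge is matched by its reverse.
R is euclidean: any two R-successors of the same world are R-related.
R is not serial: w2 has no R-successor.
(A) the dual of axiom B: valid iff R is symmetric. R is symmetric — valid.
(B) axiom D: valid iff R is serial. R is not serial — not valid.
(C) Dia Box q -> Box q (the dual of axiom 5) characterises the euclidean frames. R is euclidean — valid.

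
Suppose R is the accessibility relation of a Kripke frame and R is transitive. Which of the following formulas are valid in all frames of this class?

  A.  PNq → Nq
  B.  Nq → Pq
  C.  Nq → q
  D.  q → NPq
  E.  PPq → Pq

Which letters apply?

(A) PNq → Nq (the dual of axiom 5) characterises the euclidean frames. Such an R need not be euclidean — not valid.
(B) Nq → Pq is axiom D; it is valid on a frame exactly when R is serial. Such an R need not be serial, so not valid.
(C) Nq → q is axiom T, which corresponds to reflexivity. Such an R need not be reflexive — not valid.
(D) q → NPq (axiom B) characterises the symmetric frames. Such an R need not be symmetric — not valid.
(E) PPq → Pq is the dual of axiom 4, which corresponds to transitivity. Every such R is transitive — valid.

E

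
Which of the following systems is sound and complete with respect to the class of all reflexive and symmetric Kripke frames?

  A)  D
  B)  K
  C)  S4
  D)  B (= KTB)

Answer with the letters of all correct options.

D

(A) D is determined by the class of serial frames.
(B) K is determined by the class of arbitrary frames.
(C) S4 is determined by the class of reflexive and transitive frames.
(D) B (= KTB) is determined by exactly this class.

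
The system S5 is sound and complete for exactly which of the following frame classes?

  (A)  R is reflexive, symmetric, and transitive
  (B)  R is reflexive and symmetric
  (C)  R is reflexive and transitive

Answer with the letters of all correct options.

(A) S5 is sound and complete for exactly this class.
(B) this class determines B (= KTB), not S5.
(C) this class determines S4, not S5.

A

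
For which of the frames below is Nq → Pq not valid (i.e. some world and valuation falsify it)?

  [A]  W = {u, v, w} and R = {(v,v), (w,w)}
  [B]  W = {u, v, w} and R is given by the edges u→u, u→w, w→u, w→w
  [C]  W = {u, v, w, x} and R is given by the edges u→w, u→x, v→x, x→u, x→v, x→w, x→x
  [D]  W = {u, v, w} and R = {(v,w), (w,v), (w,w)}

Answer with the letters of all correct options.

The schema Nq → Pq is axiom D; it is valid on a frame iff R is serial.
(A) R is not serial (u has no R-successor), so the schema fails here.
(B) R is not serial (v has no R-successor), so the schema fails here.
(C) R is not serial (w has no R-successor), so the schema fails here.
(D) R is not serial (u has no R-successor), so the schema fails here.

A, B, C, D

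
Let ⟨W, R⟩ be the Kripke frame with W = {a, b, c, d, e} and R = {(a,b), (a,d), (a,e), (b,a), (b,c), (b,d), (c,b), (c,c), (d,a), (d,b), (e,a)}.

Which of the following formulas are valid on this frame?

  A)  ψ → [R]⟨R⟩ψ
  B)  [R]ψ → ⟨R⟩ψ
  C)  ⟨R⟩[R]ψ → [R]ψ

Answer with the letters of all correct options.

A, B

R is symmetric: every R-edge is matched by its reverse.
R is not euclidean: a R b and a R e but not b R e.
R is serial: every world has an R-successor.
(A) ψ → [R]⟨R⟩ψ is axiom B, which corresponds to symmetry. R is symmetric — valid.
(B) [R]ψ → ⟨R⟩ψ is axiom D, which corresponds to seriality. R is serial — valid.
(C) ⟨R⟩[R]ψ → [R]ψ is the dual of axiom 5, which corresponds to the euclidean property. R is not euclidean — not valid.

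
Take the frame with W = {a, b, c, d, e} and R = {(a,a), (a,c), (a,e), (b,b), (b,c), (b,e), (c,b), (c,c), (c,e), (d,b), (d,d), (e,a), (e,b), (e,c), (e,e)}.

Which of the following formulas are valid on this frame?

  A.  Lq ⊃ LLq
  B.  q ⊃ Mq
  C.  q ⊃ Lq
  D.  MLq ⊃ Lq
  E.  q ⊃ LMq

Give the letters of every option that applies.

B

R is reflexive: each world relates to itself.
R is not symmetric: a R c but not c R a.
R is not transitive: a R c and c R b but not a R b.
R is not euclidean: a R c and a R a but not c R a.
R is not a subset of the identity: a R c with a ≠ c.
(A) Lq ⊃ LLq (axiom 4) characterises the transitive frames. R is not transitive — not valid.
(B) q ⊃ Mq (the dual of axiom T) characterises the reflexive frames. R is reflexive — valid.
(C) q ⊃ Lq is valid only on frames where every R-edge is a self-loop. Here R ⊄ identity — not valid.
(D) MLq ⊃ Lq (the dual of axiom 5) characterises the euclidean frames. R is not euclidean — not valid.
(E) q ⊃ LMq is axiom B; it is valid on a frame exactly when R is symmetric. R is not symmetric, so not valid.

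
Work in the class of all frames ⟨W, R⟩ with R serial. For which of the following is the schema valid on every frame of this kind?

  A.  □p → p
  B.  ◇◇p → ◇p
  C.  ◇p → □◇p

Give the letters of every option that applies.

(A) □p → p is axiom T; it is valid on a frame exactly when R is reflexive. Such an R need not be reflexive, so not valid.
(B) the dual of axiom 4: valid iff R is transitive. Such an R need not be transitive — not valid.
(C) axiom 5: valid iff R is euclidean. Such an R need not be euclidean — not valid.

none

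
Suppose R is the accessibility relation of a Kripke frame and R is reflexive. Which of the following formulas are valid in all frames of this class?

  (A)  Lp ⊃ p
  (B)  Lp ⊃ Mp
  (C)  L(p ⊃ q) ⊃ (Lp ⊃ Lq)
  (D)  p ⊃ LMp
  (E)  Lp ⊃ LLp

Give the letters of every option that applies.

A reflexive relation is serial.
(A) axiom T: valid iff R is reflexive. Every such R is reflexive — valid.
(B) Lp ⊃ Mp is axiom D; it is valid on a frame exactly when R is serial. Every such R is serial, so valid.
(C) this is just K, valid on every normal frame.
(D) p ⊃ LMp is axiom B, which corresponds to symmetry. Such an R need not be symmetric — not valid.
(E) Lp ⊃ LLp (axiom 4) characterises the transitive frames. Such an R need not be transitive — not valid.

A, B, C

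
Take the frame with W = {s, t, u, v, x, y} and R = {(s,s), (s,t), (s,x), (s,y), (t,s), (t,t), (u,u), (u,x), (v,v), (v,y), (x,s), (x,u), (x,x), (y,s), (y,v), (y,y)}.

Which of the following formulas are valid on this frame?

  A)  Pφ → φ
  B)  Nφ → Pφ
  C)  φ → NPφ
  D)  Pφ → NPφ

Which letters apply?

B, C

R is symmetric: every R-edge is matched by its reverse.
R is not euclidean: s R t and s R x but not t R x.
R is serial: every world has an R-successor.
R is not a subset of the identity: s R t with s ≠ t.
(A) Pφ → φ is the converse of T; it holds exactly when R ⊆ identity. Here R ⊄ identity — not valid.
(B) Nφ → Pφ is axiom D; it is valid on a frame exactly when R is serial. R is serial, so valid.
(C) axiom B: valid iff R is symmetric. R is symmetric — valid.
(D) Pφ → NPφ is axiom 5, which corresponds to the euclidean property. R is not euclidean — not valid.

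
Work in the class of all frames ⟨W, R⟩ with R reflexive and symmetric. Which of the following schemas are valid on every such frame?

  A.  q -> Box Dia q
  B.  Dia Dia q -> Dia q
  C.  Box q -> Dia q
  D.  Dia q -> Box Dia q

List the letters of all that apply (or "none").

Reflexive relations are serial.
(A) q -> Box Dia q is axiom B; it is valid on a frame exactly when R is symmetric. Every such R is symmetric, so valid.
(B) Dia Dia q -> Dia q is the dual of axiom 4; it is valid on a frame exactly when R is transitive. Such an R need not be transitive, so not valid.
(C) axiom D: valid iff R is serial. Every such R is serial — valid.
(D) Dia q -> Box Dia q (axiom 5) characterises the euclidean frames. Such an R need not be euclidean — not valid.

A, C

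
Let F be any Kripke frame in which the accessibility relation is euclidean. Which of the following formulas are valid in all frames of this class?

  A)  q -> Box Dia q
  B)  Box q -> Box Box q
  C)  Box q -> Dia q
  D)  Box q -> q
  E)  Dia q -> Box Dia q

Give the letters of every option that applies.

E

(A) q -> Box Dia q (axiom B) characterises the symmetric frames. Such an R need not be symmetric — not valid.
(B) Box q -> Box Box q is axiom 4, which corresponds to transitivity. Such an R need not be transitive — not valid.
(C) Box q -> Dia q (axiom D) characterises the serial frames. Such an R need not be serial — not valid.
(D) Box q -> q is axiom T; it is valid on a frame exactly when R is reflexive. Such an R need not be reflexive, so not valid.
(E) Dia q -> Box Dia q is axiom 5; it is valid on a frame exactly when R is euclidean. Every such R is euclidean, so valid.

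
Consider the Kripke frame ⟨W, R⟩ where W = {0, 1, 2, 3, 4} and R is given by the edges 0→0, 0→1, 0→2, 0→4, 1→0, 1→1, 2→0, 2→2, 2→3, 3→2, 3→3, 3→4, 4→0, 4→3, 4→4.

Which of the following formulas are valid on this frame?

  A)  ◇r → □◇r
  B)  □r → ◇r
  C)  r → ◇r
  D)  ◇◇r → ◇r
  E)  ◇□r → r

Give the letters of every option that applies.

B, C, E

R is reflexive: each world relates to itself.
R is symmetric: every R-edge is matched by its reverse.
R is not transitive: 0 R 2 and 2 R 3 but not 0 R 3.
R is not euclidean: 0 R 1 and 0 R 2 but not 1 R 2.
R is serial: every world has an R-successor.
(A) ◇r → □◇r is axiom 5; it is valid on a frame exactly when R is euclidean. R is not euclidean, so not valid.
(B) □r → ◇r is axiom D; it is valid on a frame exactly when R is serial. R is serial, so valid.
(C) r → ◇r is the dual of axiom T, which corresponds to reflexivity. R is reflexive — valid.
(D) the dual of axiom 4: valid iff R is transitive. R is not transitive — not valid.
(E) ◇□r → r (the dual of axiom B) characterises the symmetric frames. R is symmetric — valid.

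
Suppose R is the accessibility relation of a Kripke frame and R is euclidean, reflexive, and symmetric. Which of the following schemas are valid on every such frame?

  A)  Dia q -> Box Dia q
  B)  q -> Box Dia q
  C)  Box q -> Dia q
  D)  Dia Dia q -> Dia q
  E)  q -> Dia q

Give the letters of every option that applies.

A relation that is euclidean, reflexive, and symmetric is also serial and transitive.
(A) axiom 5: valid iff R is euclidean. Every such R is euclidean — valid.
(B) q -> Box Dia q is axiom B, which corresponds to symmetry. Every such R is symmetric — valid.
(C) Box q -> Dia q is axiom D, which corresponds to seriality. Every such R is serial — valid.
(D) Dia Dia q -> Dia q is the dual of axiom 4, which corresponds to transitivity. Every such R is transitive — valid.
(E) q -> Dia q is the dual of axiom T; it is valid on a frame exactly when R is reflexive. Every such R is reflexive, so valid.

A, B, C, D, E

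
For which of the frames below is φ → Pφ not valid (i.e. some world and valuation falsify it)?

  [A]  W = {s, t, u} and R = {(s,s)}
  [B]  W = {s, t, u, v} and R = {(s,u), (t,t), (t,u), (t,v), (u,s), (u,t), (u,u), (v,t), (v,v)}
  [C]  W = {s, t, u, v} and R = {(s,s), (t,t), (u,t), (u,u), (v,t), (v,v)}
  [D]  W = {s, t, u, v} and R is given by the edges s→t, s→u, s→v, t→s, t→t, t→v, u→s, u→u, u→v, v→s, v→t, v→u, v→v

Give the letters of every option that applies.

A, B, D

The schema φ → Pφ is the dual of axiom T; it is valid on a frame iff R is reflexive.
(A) R is not reflexive (not t R t), so the schema fails here.
(B) R is not reflexive (not s R s), so the schema fails here.
(C) R is reflexive (each world relates to itself), so the schema is valid here.
(D) R is not reflexive (not s R s), so the schema fails here.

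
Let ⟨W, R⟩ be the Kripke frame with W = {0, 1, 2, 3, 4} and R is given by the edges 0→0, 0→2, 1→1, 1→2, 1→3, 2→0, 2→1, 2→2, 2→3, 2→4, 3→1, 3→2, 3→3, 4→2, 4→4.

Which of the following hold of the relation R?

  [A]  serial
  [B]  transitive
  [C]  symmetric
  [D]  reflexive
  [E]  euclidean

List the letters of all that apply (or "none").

(A) serial: every world has an R-successor.
(B) not transitive: 0 R 2 and 2 R 1 but not 0 R 1.
(C) symmetric: every R-edge is matched by its reverse.
(D) reflexive: each world relates to itself.
(E) not euclidean: 2 R 0 and 2 R 1 but not 0 R 1.

A, C, D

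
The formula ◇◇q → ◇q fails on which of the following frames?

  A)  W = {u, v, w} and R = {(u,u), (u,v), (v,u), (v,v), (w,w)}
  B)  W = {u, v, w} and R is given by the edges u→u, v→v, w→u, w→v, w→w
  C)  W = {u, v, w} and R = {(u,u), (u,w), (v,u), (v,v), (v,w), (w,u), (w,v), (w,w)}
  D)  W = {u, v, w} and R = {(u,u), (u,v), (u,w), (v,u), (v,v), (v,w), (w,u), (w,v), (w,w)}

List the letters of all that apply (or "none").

The schema ◇◇q → ◇q is the dual of axiom 4; it is valid on a frame iff R is transitive.
(A) R is transitive (R is closed under composition), so the schema is valid here.
(B) R is transitive (R is closed under composition), so the schema is valid here.
(C) R is not transitive (u R w and w R v but not u R v), so the schema fails here.
(D) R is transitive (R is closed under composition), so the schema is valid here.

C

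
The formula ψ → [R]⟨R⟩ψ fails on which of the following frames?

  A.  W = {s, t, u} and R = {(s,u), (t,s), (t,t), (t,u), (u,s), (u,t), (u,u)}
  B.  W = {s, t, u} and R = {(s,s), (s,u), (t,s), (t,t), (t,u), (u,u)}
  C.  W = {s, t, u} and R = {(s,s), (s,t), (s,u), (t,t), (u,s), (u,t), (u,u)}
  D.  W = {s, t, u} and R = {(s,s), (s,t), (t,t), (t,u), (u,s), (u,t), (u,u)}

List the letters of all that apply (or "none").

The schema ψ → [R]⟨R⟩ψ is axiom B; it is valid on a frame iff R is symmetric.
(A) R is not symmetric (t R s but not s R t), so the schema fails here.
(B) R is not symmetric (s R u but not u R s), so the schema fails here.
(C) R is not symmetric (s R t but not t R s), so the schema fails here.
(D) R is not symmetric (s R t but not t R s), so the schema fails here.

A, B, C, D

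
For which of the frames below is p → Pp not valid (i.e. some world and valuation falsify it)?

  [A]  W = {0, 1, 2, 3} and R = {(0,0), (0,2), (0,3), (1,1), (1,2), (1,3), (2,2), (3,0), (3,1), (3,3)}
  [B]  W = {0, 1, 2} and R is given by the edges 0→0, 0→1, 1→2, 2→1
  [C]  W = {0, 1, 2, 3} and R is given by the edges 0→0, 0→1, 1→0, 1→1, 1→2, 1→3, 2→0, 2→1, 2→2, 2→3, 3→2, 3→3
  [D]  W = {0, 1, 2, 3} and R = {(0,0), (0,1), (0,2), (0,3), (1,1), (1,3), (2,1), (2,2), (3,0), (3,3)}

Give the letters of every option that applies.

B

The schema p → Pp is the dual of axiom T; it is valid on a frame iff R is reflexive.
(A) R is reflexive (each world relates to itself), so the schema is valid here.
(B) R is not reflexive (not 1 R 1), so the schema fails here.
(C) R is reflexive (each world relates to itself), so the schema is valid here.
(D) R is reflexive (each world relates to itself), so the schema is valid here.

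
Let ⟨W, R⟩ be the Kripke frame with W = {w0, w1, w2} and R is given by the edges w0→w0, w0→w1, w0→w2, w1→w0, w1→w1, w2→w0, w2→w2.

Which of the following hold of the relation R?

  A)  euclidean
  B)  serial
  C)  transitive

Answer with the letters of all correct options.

B

(A) not euclidean: w0 R w1 and w0 R w2 but not w1 R w2.
(B) serial: every world has an R-successor.
(C) not transitive: w1 R w0 and w0 R w2 but not w1 R w2.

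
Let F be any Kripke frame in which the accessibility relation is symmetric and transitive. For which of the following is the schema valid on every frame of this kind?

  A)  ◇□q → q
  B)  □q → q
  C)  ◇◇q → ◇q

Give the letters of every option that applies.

A, C

A symmetric transitive relation is euclidean (uRv and uRw give vRu by symmetry, then vRw by transitivity).
(A) ◇□q → q (the dual of axiom B) characterises the symmetric frames. Every such R is symmetric — valid.
(B) □q → q (axiom T) characterises the reflexive frames. Such an R need not be reflexive — not valid.
(C) ◇◇q → ◇q (the dual of axiom 4) characterises the transitive frames. Every such R is transitive — valid.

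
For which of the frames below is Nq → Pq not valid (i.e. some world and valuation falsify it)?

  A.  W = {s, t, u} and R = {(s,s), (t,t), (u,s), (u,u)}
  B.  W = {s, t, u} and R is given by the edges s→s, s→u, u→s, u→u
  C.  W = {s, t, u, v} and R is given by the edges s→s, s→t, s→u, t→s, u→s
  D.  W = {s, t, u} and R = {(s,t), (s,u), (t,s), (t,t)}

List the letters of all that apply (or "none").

B, C, D

The schema Nq → Pq is axiom D; it is valid on a frame iff R is serial.
(A) R is serial (every world has an R-successor), so the schema is valid here.
(B) R is not serial (t has no R-successor), so the schema fails here.
(C) R is not serial (v has no R-successor), so the schema fails here.
(D) R is not serial (u has no R-successor), so the schema fails here.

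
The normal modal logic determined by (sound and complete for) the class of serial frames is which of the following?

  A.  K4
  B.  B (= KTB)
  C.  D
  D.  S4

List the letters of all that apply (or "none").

C

(A) K4 is determined by the class of transitive frames.
(B) B (= KTB) is determined by the class of reflexive and symmetric frames.
(C) D is determined by exactly this class.
(D) S4 is determined by the class of reflexive and transitive frames.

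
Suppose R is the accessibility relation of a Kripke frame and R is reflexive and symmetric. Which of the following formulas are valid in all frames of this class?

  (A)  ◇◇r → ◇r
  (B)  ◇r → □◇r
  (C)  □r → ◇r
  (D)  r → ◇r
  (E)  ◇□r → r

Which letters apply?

C, D, E

Reflexive relations are serial.
(A) ◇◇r → ◇r is the dual of axiom 4, which corresponds to transitivity. Such an R need not be transitive — not valid.
(B) axiom 5: valid iff R is euclidean. Such an R need not be euclidean — not valid.
(C) □r → ◇r (axiom D) characterises the serial frames. Every such R is serial — valid.
(D) r → ◇r is the dual of axiom T; it is valid on a frame exactly when R is reflexive. Every such R is reflexive, so valid.
(E) ◇□r → r is the dual of axiom B; it is valid on a frame exactly when R is symmetric. Every such R is symmetric, so valid.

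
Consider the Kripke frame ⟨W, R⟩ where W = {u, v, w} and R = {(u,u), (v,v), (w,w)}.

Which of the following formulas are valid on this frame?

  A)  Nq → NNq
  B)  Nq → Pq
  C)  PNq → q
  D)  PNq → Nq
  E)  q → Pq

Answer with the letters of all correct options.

A, B, C, D, E

R is reflexive: each world relates to itself.
R is symmetric: every R-edge is matched by its reverse.
R is transitive: R is closed under composition.
R is euclidean: any two R-successors of the same world are R-related.
R is serial: every world has an R-successor.
(A) Nq → NNq is axiom 4, which corresponds to transitivity. R is transitive — valid.
(B) Nq → Pq (axiom D) characterises the serial frames. R is serial — valid.
(C) PNq → q is the dual of axiom B; it is valid on a frame exactly when R is symmetric. R is symmetric, so valid.
(D) PNq → Nq is the dual of axiom 5; it is valid on a frame exactly when R is euclidean. R is euclidean, so valid.
(E) q → Pq is the dual of axiom T; it is valid on a frame exactly when R is reflexive. R is reflexive, so valid.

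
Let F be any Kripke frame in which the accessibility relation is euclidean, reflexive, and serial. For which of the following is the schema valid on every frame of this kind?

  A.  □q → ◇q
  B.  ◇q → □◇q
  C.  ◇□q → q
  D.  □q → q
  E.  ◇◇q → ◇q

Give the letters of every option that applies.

A, B, C, D, E

A relation that is euclidean, reflexive, and serial is also symmetric and transitive.
(A) □q → ◇q is axiom D; it is valid on a frame exactly when R is serial. Every such R is serial, so valid.
(B) ◇q → □◇q (axiom 5) characterises the euclidean frames. Every such R is euclidean — valid.
(C) ◇□q → q is the dual of axiom B; it is valid on a frame exactly when R is symmetric. Every such R is symmetric, so valid.
(D) axiom T: valid iff R is reflexive. Every such R is reflexive — valid.
(E) the dual of axiom 4: valid iff R is transitive. Every such R is transitive — valid.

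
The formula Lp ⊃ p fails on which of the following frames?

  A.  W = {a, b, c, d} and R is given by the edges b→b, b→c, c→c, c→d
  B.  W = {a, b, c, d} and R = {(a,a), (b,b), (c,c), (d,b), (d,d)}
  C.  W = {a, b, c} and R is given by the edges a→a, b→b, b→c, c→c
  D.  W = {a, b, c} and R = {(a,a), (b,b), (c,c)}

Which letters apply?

A

The schema Lp ⊃ p is axiom T; it is valid on a frame iff R is reflexive.
(A) R is not reflexive (not a R a), so the schema fails here.
(B) R is reflexive (each world relates to itself), so the schema is valid here.
(C) R is reflexive (each world relates to itself), so the schema is valid here.
(D) R is reflexive (each world relates to itself), so the schema is valid here.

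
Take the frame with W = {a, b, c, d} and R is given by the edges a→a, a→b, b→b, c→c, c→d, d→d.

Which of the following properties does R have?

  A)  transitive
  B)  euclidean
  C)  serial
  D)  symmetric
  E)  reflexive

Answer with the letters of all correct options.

(A) transitive: R is closed under composition.
(B) not euclidean: a R b and a R a but not b R a.
(C) serial: every world has an R-successor.
(D) not symmetric: a R b but not b R a.
(E) reflexive: each world relates to itself.

A, C, E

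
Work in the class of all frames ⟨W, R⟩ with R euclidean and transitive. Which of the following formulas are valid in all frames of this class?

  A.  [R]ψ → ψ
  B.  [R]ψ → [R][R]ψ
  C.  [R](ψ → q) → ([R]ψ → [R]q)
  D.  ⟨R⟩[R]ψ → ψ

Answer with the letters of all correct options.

(A) axiom T: valid iff R is reflexive. Such an R need not be reflexive — not valid.
(B) [R]ψ → [R][R]ψ is axiom 4, which corresponds to transitivity. Every such R is transitive — valid.
(C) [R](ψ → q) → ([R]ψ → [R]q) is axiom K, valid on every Kripke frame — valid.
(D) ⟨R⟩[R]ψ → ψ (the dual of axiom B) characterises the symmetric frames. Such an R need not be symmetric — not valid.

B, C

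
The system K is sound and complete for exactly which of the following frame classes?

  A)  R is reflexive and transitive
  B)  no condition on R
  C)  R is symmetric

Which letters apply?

B

(A) this class determines S4, not K.
(B) K is sound and complete for exactly this class.
(C) this class determines KB, not K.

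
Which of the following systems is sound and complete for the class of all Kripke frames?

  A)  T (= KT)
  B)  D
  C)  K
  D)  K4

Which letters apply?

(A) T (= KT) is determined by the class of reflexive frames.
(B) D is determined by the class of serial frames.
(C) K is determined by exactly this class.
(D) K4 is determined by the class of transitive frames.

C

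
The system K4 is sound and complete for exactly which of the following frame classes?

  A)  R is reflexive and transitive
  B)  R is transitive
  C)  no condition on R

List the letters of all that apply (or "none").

B

(A) this class determines S4, not K4.
(B) K4 is sound and complete for exactly this class.
(C) this class determines K, not K4.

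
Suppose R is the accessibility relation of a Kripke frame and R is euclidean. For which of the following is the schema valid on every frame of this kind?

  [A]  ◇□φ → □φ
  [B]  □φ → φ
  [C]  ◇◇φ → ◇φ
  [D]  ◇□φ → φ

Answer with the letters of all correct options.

(A) the dual of axiom 5: valid iff R is euclidean. Every such R is euclidean — valid.
(B) □φ → φ (axiom T) characterises the reflexive frames. Such an R need not be reflexive — not valid.
(C) ◇◇φ → ◇φ (the dual of axiom 4) characterises the transitive frames. Such an R need not be transitive — not valid.
(D) the dual of axiom B: valid iff R is symmetric. Such an R need not be symmetric — not valid.

A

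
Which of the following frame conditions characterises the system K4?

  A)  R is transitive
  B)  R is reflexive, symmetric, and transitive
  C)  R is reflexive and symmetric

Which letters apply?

A

(A) K4 is sound and complete for exactly this class.
(B) this class determines S5, not K4.
(C) this class determines B (= KTB), not K4.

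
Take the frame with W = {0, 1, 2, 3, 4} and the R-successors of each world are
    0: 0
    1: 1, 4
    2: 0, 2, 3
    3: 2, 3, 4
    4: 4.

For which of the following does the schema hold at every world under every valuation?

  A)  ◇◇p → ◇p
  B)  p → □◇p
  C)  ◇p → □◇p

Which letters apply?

R is not symmetric: 1 R 4 but not 4 R 1.
R is not transitive: 2 R 3 and 3 R 4 but not 2 R 4.
R is not euclidean: 1 R 4 and 1 R 1 but not 4 R 1.
(A) ◇◇p → ◇p is the dual of axiom 4; it is valid on a frame exactly when R is transitive. R is not transitive, so not valid.
(B) p → □◇p is axiom B; it is valid on a frame exactly when R is symmetric. R is not symmetric, so not valid.
(C) ◇p → □◇p is axiom 5; it is valid on a frame exactly when R is euclidean. R is not euclidean, so not valid.

none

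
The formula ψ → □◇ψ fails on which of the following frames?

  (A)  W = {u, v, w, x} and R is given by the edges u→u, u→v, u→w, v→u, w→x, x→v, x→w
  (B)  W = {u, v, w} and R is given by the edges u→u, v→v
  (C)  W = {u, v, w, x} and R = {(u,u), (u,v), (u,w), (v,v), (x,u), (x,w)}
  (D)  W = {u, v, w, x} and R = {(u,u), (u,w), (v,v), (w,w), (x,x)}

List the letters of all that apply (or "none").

A, C, D

The schema ψ → □◇ψ is axiom B; it is valid on a frame iff R is symmetric.
(A) R is not symmetric (u R w but not w R u), so the schema fails here.
(B) R is symmetric (every R-edge is matched by its reverse), so the schema is valid here.
(C) R is not symmetric (u R v but not v R u), so the schema fails here.
(D) R is not symmetric (u R w but not w R u), so the schema fails here.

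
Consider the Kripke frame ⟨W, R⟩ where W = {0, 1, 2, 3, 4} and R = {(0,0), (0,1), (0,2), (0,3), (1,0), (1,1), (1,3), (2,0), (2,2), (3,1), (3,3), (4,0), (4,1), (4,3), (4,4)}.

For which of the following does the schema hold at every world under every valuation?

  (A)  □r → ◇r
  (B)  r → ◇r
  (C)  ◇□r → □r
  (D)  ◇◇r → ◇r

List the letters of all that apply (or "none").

A, B

R is reflexive: each world relates to itself.
R is not transitive: 1 R 0 and 0 R 2 but not 1 R 2.
R is not euclidean: 0 R 1 and 0 R 2 but not 1 R 2.
R is serial: every world has an R-successor.
(A) □r → ◇r is axiom D; it is valid on a frame exactly when R is serial. R is serial, so valid.
(B) the dual of axiom T: valid iff R is reflexive. R is reflexive — valid.
(C) ◇□r → □r (the dual of axiom 5) characterises the euclidean frames. R is not euclidean — not valid.
(D) ◇◇r → ◇r is the dual of axiom 4, which corresponds to transitivity. R is not transitive — not valid.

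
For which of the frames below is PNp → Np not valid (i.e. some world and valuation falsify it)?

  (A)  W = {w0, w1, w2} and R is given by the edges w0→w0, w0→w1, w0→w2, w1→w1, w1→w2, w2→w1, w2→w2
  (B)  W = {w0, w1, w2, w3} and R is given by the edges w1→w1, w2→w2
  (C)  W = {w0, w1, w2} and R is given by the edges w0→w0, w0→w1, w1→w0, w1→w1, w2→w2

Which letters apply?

The schema PNp → Np is the dual of axiom 5; it is valid on a frame iff R is euclidean.
(A) R is not euclidean (w0 R w1 and w0 R w0 but not w1 R w0), so the schema fails here.
(B) R is euclidean (any two R-successors of the same world are R-related), so the schema is valid here.
(C) R is euclidean (any two R-successors of the same world are R-related), so the schema is valid here.

A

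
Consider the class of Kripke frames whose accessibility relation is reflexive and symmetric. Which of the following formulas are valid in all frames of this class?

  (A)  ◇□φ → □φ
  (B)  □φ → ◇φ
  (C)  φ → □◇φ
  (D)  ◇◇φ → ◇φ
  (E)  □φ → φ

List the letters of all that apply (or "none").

Reflexive relations are serial.
(A) the dual of axiom 5: valid iff R is euclidean. Such an R need not be euclidean — not valid.
(B) □φ → ◇φ is axiom D, which corresponds to seriality. Every such R is serial — valid.
(C) φ → □◇φ is axiom B, which corresponds to symmetry. Every such R is symmetric — valid.
(D) ◇◇φ → ◇φ is the dual of axiom 4, which corresponds to transitivity. Such an R need not be transitive — not valid.
(E) □φ → φ is axiom T; it is valid on a frame exactly when R is reflexive. Every such R is reflexive, so valid.

B, C, E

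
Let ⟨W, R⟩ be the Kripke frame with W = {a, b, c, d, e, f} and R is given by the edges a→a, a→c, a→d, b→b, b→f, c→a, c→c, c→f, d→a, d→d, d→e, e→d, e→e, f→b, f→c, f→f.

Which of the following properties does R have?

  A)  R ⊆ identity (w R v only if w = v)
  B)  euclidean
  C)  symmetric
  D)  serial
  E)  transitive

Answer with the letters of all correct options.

C, D

(A) not ⊆ identity: a R c with a ≠ c.
(B) not euclidean: a R c and a R d but not c R d.
(C) symmetric: every R-edge is matched by its reverse.
(D) serial: every world has an R-successor.
(E) not transitive: a R c and c R f but not a R f.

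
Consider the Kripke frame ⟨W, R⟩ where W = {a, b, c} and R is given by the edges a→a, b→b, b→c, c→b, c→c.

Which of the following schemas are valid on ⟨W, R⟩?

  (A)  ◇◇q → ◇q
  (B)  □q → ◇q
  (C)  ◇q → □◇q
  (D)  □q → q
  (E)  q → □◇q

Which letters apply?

A, B, C, D, E

R is reflexive: each world relates to itself.
R is symmetric: every R-edge is matched by its reverse.
R is transitive: R is closed under composition.
R is euclidean: any two R-successors of the same world are R-related.
R is serial: every world has an R-successor.
(A) the dual of axiom 4: valid iff R is transitive. R is transitive — valid.
(B) □q → ◇q is axiom D; it is valid on a frame exactly when R is serial. R is serial, so valid.
(C) ◇q → □◇q (axiom 5) characterises the euclidean frames. R is euclidean — valid.
(D) □q → q is axiom T, which corresponds to reflexivity. R is reflexive — valid.
(E) q → □◇q is axiom B; it is valid on a frame exactly when R is symmetric. R is symmetric, so valid.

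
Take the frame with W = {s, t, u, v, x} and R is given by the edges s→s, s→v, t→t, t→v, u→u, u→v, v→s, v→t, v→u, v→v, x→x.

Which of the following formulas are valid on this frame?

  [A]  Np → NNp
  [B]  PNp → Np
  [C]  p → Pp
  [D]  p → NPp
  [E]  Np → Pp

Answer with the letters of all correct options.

C, D, E

R is reflexive: each world relates to itself.
R is symmetric: every R-edge is matched by its reverse.
R is not transitive: s R v and v R t but not s R t.
R is not euclidean: v R s and v R t but not s R t.
R is serial: every world has an R-successor.
(A) Np → NNp (axiom 4) characterises the transitive frames. R is not transitive — not valid.
(B) the dual of axiom 5: valid iff R is euclidean. R is not euclidean — not valid.
(C) p → Pp (the dual of axiom T) characterises the reflexive frames. R is reflexive — valid.
(D) axiom B: valid iff R is symmetric. R is symmetric — valid.
(E) Np → Pp is axiom D; it is valid on a frame exactly when R is serial. R is serial, so valid.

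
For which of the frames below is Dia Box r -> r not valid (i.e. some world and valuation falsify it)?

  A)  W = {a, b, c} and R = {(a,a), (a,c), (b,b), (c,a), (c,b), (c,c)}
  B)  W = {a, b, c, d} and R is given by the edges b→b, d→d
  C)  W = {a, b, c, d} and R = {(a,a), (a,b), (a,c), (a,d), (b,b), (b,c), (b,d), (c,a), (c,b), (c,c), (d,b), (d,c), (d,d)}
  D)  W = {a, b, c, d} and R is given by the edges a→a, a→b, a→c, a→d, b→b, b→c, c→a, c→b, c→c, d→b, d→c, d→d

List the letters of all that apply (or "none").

A, C, D

The schema Dia Box r -> r is the dual of axiom B; it is valid on a frame iff R is symmetric.
(A) R is not symmetric (c R b but not b R c), so the schema fails here.
(B) R is symmetric (every R-edge is matched by its reverse), so the schema is valid here.
(C) R is not symmetric (a R b but not b R a), so the schema fails here.
(D) R is not symmetric (a R b but not b R a), so the schema fails here.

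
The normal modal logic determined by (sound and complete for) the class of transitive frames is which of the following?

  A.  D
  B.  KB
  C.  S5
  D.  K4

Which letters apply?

(A) D is determined by the class of serial frames.
(B) KB is determined by the class of symmetric frames.
(C) S5 is determined by the class of reflexive, symmetric, and transitive frames.
(D) K4 is determined by exactly this class.

D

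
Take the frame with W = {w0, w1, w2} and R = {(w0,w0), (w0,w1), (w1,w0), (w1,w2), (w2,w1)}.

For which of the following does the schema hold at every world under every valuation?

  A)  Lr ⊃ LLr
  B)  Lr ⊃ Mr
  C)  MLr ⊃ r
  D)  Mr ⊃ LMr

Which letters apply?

R is symmetric: every R-edge is matched by its reverse.
R is not transitive: w0 R w1 and w1 R w2 but not w0 R w2.
R is not euclidean: w1 R w0 and w1 R w2 but not w0 R w2.
R is serial: every world has an R-successor.
(A) Lr ⊃ LLr is axiom 4; it is valid on a frame exactly when R is transitive. R is not transitive, so not valid.
(B) Lr ⊃ Mr is axiom D; it is valid on a frame exactly when R is serial. R is serial, so valid.
(C) MLr ⊃ r is the dual of axiom B; it is valid on a frame exactly when R is symmetric. R is symmetric, so valid.
(D) Mr ⊃ LMr is axiom 5, which corresponds to the euclidean property. R is not euclidean — not valid.

B, C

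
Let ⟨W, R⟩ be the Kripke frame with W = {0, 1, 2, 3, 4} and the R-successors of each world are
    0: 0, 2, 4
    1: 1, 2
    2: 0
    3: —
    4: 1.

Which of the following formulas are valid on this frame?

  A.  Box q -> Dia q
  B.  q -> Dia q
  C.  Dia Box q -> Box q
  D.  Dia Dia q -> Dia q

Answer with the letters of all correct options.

none

R is not reflexive: not 2 R 2.
R is not transitive: 0 R 4 and 4 R 1 but not 0 R 1.
R is not euclidean: 0 R 2 and 0 R 4 but not 2 R 4.
R is not serial: 3 has no R-successor.
(A) Box q -> Dia q is axiom D, which corresponds to seriality. R is not serial — not valid.
(B) q -> Dia q is the dual of axiom T; it is valid on a frame exactly when R is reflexive. R is not reflexive, so not valid.
(C) Dia Box q -> Box q is the dual of axiom 5, which corresponds to the euclidean property. R is not euclidean — not valid.
(D) Dia Dia q -> Dia q is the dual of axiom 4, which corresponds to transitivity. R is not transitive — not valid.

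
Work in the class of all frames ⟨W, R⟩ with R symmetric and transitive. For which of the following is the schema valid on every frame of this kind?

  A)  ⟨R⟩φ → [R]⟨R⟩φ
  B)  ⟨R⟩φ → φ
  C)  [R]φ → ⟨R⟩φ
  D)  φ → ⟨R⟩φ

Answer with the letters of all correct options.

A

A symmetric transitive relation is euclidean (uRv and uRw give vRu by symmetry, then vRw by transitivity).
(A) axiom 5: valid iff R is euclidean. Every such R is euclidean — valid.
(B) ⟨R⟩φ → φ is valid only on frames where every R-edge is a self-loop. Such an R need not be a subset of the identity — not valid.
(C) [R]φ → ⟨R⟩φ is axiom D, which corresponds to seriality. Such an R need not be serial — not valid.
(D) φ → ⟨R⟩φ is the dual of axiom T, which corresponds to reflexivity. Such an R need not be reflexive — not valid.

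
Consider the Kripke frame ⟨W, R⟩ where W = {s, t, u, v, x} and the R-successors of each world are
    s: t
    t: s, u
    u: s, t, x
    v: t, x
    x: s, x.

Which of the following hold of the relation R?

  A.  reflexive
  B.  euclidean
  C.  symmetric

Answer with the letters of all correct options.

none

(A) not reflexive: not s R s.
(B) not euclidean: t R s and t R u but not s R u.
(C) not symmetric: u R s but not s R u.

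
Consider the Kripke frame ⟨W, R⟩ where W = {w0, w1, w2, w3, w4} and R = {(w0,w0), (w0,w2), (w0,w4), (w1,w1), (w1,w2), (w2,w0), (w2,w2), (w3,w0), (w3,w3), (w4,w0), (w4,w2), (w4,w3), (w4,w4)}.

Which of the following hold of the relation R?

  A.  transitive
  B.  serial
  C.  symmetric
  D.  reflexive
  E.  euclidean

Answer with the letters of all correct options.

B, D

(A) not transitive: w0 R w4 and w4 R w3 but not w0 R w3.
(B) serial: every world has an R-successor.
(C) not symmetric: w1 R w2 but not w2 R w1.
(D) reflexive: each world relates to itself.
(E) not euclidean: w0 R w2 and w0 R w4 but not w2 R w4.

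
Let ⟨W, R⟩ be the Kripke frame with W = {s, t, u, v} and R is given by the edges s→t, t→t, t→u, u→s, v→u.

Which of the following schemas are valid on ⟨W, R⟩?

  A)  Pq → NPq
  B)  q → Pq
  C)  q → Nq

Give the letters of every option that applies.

none

R is not reflexive: not s R s.
R is not euclidean: t R u and t R t but not u R t.
R is not a subset of the identity: s R t with s ≠ t.
(A) Pq → NPq is axiom 5, which corresponds to the euclidean property. R is not euclidean — not valid.
(B) the dual of axiom T: valid iff R is reflexive. R is not reflexive — not valid.
(C) q → Nq is valid only on frames where every R-edge is a self-loop. Here R ⊄ identity — not valid.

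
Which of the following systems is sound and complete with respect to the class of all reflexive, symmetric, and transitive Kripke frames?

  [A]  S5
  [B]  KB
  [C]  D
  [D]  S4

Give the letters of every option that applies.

(A) S5 is determined by exactly this class.
(B) KB is determined by the class of symmetric frames.
(C) D is determined by the class of serial frames.
(D) S4 is determined by the class of reflexive and transitive frames.

A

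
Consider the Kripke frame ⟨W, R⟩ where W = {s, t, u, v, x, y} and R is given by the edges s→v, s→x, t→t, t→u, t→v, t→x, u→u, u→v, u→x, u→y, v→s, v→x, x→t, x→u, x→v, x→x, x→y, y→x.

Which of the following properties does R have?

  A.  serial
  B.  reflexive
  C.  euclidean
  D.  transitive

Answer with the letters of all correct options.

(A) serial: every world has an R-successor.
(B) not reflexive: not s R s.
(C) not euclidean: t R u and t R t but not u R t.
(D) not transitive: s R v and v R s but not s R s.

A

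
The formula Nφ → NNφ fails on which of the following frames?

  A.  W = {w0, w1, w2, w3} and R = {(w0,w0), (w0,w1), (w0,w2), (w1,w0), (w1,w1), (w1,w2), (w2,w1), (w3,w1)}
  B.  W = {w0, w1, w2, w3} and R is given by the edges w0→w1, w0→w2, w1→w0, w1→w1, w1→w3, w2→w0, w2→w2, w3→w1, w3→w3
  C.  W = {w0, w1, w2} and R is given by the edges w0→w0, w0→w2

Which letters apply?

A, B

The schema Nφ → NNφ is axiom 4; it is valid on a frame iff R is transitive.
(A) R is not transitive (w2 R w1 and w1 R w0 but not w2 R w0), so the schema fails here.
(B) R is not transitive (w0 R w1 and w1 R w0 but not w0 R w0), so the schema fails here.
(C) R is transitive (R is closed under composition), so the schema is valid here.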